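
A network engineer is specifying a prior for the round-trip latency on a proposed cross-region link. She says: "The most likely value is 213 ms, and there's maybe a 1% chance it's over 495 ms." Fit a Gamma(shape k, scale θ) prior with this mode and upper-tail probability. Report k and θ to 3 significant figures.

k ≈ 7.7, θ ≈ 31.8

Gamma(k,θ) with k>1 has mode (k−1)θ, so θ = 213/(k−1).
Need P(X < 495) = 0.99 with θ tied to k this way. Start at k = 2, θ = 213: P(X<495) ≈ 0.675.
Too low — raise k to concentrate. Iterating converges to k ≈ 7.7.
Then θ = 213/(7.7−1) ≈ 31.8.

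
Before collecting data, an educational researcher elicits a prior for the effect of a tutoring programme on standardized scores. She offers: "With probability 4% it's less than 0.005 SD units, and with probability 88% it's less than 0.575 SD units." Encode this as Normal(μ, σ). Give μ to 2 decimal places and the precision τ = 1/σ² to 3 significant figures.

The p-quantile of Normal(μ,σ) is μ + z_p·σ, with z_{0.04} = -1.751 and z_{0.88} = 1.175.
Eliminate σ: μ = (z₂·x₁ − z₁·x₂)/(z₂ − z₁) = (1.175·0.005 − (-1.751)·0.575)/2.926 = 0.35.
Then σ = (x₂ − x₁)/(z₂ − z₁) = (0.575 − 0.005)/2.926 = 0.19.
Precision τ = 1/σ² = 1/0.1948² = 26.3.

μ = 0.35, τ = 26.3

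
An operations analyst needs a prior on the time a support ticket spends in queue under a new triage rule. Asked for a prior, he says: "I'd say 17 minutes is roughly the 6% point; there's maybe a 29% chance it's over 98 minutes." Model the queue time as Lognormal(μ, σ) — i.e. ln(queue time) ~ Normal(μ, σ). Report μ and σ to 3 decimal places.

μ ≈ 4.125, σ ≈ 0.831

If T ~ Lognormal(μ,σ) then ln T ~ Normal(μ,σ), so the p-quantile of ln T is μ + z_p·σ.
ln(17) = 2.833 and ln(98) = 4.585; z_{0.06} = -1.555, z_{0.71} = 0.5534.
σ = (4.585 − 2.833)/(0.5534 − (-1.555)) = 0.831.
μ = 2.833 − (-1.555)·0.831 = 4.125.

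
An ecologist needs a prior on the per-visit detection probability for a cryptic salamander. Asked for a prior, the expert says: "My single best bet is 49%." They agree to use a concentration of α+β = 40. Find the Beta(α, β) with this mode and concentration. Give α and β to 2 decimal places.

α = 19.62, β = 20.38

For α,β > 1 the Beta mode is (α−1)/(α+β−2). With α+β = 40, the mode is (α−1)/38.
Set (α−1)/38 = 0.49 → α = 1 + 0.49·38 = 19.62.
β = 40 − α = 20.38.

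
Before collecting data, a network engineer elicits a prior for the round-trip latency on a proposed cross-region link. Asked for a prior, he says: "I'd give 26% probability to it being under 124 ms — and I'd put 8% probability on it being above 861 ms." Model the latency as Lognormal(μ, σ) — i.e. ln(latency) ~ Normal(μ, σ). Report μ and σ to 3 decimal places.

μ ≈ 5.429, σ ≈ 0.946

If T ~ Lognormal(μ,σ) then ln T ~ Normal(μ,σ), so the p-quantile of ln T is μ + z_p·σ.
ln(124) = 4.82 and ln(861) = 6.758; z_{0.26} = -0.6433, z_{0.92} = 1.405.
σ = (6.758 − 4.82)/(1.405 − (-0.6433)) = 0.946.
μ = 4.82 − (-0.6433)·0.946 = 5.429.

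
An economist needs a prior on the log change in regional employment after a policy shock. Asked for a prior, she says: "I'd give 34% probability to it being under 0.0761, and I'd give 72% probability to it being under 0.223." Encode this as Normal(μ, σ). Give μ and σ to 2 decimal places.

μ = 0.14, σ = 0.15

The p-quantile of Normal(μ,σ) is μ + z_p·σ, with z_{0.34} = -0.4125 and z_{0.72} = 0.5828.
Eliminate σ: μ = (z₂·x₁ − z₁·x₂)/(z₂ − z₁) = (0.5828·0.0761 − (-0.4125)·0.223)/0.9953 = 0.14.
Then σ = (x₂ − x₁)/(z₂ − z₁) = (0.223 − 0.0761)/0.9953 = 0.15.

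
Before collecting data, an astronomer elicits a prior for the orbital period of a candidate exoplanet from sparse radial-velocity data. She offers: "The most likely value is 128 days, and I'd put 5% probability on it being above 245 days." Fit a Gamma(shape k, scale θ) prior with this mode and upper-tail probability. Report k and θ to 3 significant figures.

Gamma(k,θ) with k>1 has mode (k−1)θ, so θ = 128/(k−1).
Need P(X < 245) = 0.95 with θ tied to k this way. Start at k = 2, θ = 128: P(X<245) ≈ 0.570.
Too low — raise k to concentrate. Iterating converges to k ≈ 7.59.
Then θ = 128/(7.59−1) ≈ 19.4.

k ≈ 7.59, θ ≈ 19.4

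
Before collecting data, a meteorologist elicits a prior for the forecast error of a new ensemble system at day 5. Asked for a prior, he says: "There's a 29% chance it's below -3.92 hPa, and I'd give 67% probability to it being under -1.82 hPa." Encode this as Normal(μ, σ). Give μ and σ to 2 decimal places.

μ = -2.75, σ = 2.11

For Normal(μ,σ), the p-quantile is μ + z_p·σ. Here z_{0.29} = -0.5534, z_{0.67} = 0.4399.
So -3.92 = μ − 0.5534σ and -1.82 = μ + 0.4399σ.
Subtracting: σ = (-1.82 − -3.92)/(0.4399 − (-0.5534)) = 2.11.
Then μ = -3.92 − (-0.5534)·2.11 = -2.75.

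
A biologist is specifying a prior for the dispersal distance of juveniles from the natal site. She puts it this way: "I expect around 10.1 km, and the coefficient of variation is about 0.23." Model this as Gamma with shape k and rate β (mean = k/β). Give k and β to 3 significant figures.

For Gamma(k, rate β): mean = k/β, variance = k/β², so CV = 1/√k.
CV = 0.23, hence k = 1/CV² = 18.9.
Then β = k/mean = 18.9/10.1 = 1.87.

k ≈ 18.9, β ≈ 1.87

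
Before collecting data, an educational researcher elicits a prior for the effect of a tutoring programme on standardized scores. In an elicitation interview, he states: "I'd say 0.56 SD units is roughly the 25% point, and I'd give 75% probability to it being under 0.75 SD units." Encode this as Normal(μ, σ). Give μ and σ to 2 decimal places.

For Normal(μ,σ), the p-quantile is μ + z_p·σ. Here z_{0.25} = -0.6745, z_{0.75} = 0.6745.
So 0.56 = μ − 0.6745σ and 0.75 = μ + 0.6745σ.
Subtracting: σ = (0.75 − 0.56)/(0.6745 − (-0.6745)) = 0.14.
Then μ = 0.56 − (-0.6745)·0.14 = 0.66.

μ = 0.66, σ = 0.14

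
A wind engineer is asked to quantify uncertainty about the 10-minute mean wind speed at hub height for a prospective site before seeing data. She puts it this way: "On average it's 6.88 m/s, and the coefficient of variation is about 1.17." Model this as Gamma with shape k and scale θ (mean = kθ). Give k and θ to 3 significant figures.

k ≈ 0.731, θ ≈ 9.42

For Gamma(k, scale θ): mean = kθ, variance = kθ², so CV = 1/√k.
CV = 1.17, hence k = 1/CV² = 0.731.
Then θ = mean/k = 6.88/0.731 = 9.42.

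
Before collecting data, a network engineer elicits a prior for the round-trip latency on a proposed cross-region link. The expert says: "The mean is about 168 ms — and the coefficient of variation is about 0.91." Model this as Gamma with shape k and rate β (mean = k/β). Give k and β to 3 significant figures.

k ≈ 1.21, β ≈ 0.00719

For Gamma(k, rate β): mean = k/β, variance = k/β², so CV = 1/√k.
CV = 0.91, hence k = 1/CV² = 1.21.
Then β = k/mean = 1.21/168 = 0.00719.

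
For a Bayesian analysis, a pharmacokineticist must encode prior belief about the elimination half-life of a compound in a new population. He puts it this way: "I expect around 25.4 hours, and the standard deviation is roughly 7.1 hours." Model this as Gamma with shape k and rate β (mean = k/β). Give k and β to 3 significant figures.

k ≈ 12.8, β ≈ 0.504

For Gamma(k, rate β): mean = k/β, variance = k/β², so CV = 1/√k.
CV = SD/mean = 7.1/25.4 = 0.2795, hence k = 1/CV² = 12.8.
Then β = k/mean = 12.8/25.4 = 0.504.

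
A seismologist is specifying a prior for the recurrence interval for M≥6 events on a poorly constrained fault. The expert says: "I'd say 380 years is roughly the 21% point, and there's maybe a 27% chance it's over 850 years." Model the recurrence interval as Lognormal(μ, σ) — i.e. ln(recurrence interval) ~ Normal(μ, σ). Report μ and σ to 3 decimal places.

μ ≈ 6.398, σ ≈ 0.567

If T ~ Lognormal(μ,σ) then ln T ~ Normal(μ,σ), so the p-quantile of ln T is μ + z_p·σ.
ln(380) = 5.94 and ln(850) = 6.745; z_{0.21} = -0.8064, z_{0.73} = 0.6128.
σ = (6.745 − 5.94)/(0.6128 − (-0.8064)) = 0.567.
μ = 5.94 − (-0.8064)·0.567 = 6.398.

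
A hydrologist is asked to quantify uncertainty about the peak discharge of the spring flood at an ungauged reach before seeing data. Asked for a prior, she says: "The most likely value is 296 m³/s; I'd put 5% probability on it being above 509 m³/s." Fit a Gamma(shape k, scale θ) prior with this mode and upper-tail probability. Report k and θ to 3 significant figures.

Gamma(k,θ) with k>1 has mode (k−1)θ, so θ = 296/(k−1).
Need P(X < 509) = 0.95 with θ tied to k this way. Start at k = 2, θ = 296: P(X<509) ≈ 0.513.
Too low — raise k to concentrate. Iterating converges to k ≈ 10.5.
Then θ = 296/(10.5−1) ≈ 31.2.

k ≈ 10.5, θ ≈ 31.2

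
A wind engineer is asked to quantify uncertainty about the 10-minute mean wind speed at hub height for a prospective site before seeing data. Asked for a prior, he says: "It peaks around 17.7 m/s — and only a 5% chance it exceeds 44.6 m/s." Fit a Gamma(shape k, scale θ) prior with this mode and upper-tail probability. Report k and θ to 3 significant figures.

Gamma(k,θ) with k>1 has mode (k−1)θ, so θ = 17.7/(k−1).
Need P(X < 44.6) = 0.95 with θ tied to k this way. Start at k = 2, θ = 17.7: P(X<44.6) ≈ 0.717.
Too low — raise k to concentrate. Iterating converges to k ≈ 4.18.
Then θ = 17.7/(4.18−1) ≈ 5.57.

k ≈ 4.18, θ ≈ 5.57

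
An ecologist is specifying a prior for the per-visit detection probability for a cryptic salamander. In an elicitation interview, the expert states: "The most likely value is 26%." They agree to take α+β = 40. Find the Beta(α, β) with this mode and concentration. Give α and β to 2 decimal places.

α = 10.88, β = 29.12

For α,β > 1 the Beta mode is (α−1)/(α+β−2). With α+β = 40, the mode is (α−1)/38.
Set (α−1)/38 = 0.26 → α = 1 + 0.26·38 = 10.88.
β = 40 − α = 29.12.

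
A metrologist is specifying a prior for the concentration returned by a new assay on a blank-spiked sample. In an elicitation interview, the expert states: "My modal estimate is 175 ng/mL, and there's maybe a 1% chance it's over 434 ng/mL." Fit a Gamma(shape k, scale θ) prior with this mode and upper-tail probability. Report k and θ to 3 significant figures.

Gamma(k,θ) with k>1 has mode (k−1)θ, so θ = 175/(k−1).
Need P(X < 434) = 0.99 with θ tied to k this way. Start at k = 2, θ = 175: P(X<434) ≈ 0.709.
Too low — raise k to concentrate. Iterating converges to k ≈ 6.7.
Then θ = 175/(6.7−1) ≈ 30.7.

k ≈ 6.7, θ ≈ 30.7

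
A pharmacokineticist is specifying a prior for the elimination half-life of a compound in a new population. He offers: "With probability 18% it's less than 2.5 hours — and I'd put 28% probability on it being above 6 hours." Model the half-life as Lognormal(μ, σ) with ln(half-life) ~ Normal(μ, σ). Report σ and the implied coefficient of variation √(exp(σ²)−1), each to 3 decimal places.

σ ≈ 0.584, CV ≈ 0.638

If T ~ Lognormal(μ,σ) then ln T ~ Normal(μ,σ), so the p-quantile of ln T is μ + z_p·σ.
ln(2.5) = 0.9163 and ln(6) = 1.792; z_{0.18} = -0.9154, z_{0.72} = 0.5828.
σ = (1.792 − 0.9163)/(0.5828 − (-0.9154)) = 0.584.
μ = 0.9163 − (-0.9154)·0.584 = 1.451.
CV = √(exp(σ²)−1) = √(exp(0.3415)−1) = 0.638.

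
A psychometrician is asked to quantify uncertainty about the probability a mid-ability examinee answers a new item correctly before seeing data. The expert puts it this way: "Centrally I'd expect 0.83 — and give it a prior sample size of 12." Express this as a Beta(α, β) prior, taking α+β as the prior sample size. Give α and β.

α = 9.96, β = 2.04

Under the effective-sample-size interpretation, Beta(α, β) has prior mean α/(α+β) and prior sample size α+β.
So α+β = 12 and α/(α+β) = 0.83, giving α = 0.83·12 = 9.96 and β = 12 − 9.96 = 2.04.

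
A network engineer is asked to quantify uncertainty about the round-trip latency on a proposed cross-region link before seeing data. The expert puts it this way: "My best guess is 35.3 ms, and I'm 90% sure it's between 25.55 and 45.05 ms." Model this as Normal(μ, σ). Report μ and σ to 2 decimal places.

μ = 35.30, σ = 5.93

A symmetric 90% interval runs μ ± z·σ with z = 1.645.
Half-width = 9.75, so σ = 9.75/1.645 = 5.93.
μ is the stated best guess, 35.30.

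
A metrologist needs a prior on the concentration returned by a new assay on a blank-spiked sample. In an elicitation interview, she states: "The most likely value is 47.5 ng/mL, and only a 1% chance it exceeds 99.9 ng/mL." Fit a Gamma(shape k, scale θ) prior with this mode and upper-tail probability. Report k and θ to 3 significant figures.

k ≈ 9.8, θ ≈ 5.4

Gamma(k,θ) with k>1 has mode (k−1)θ, so θ = 47.5/(k−1).
Need P(X < 99.9) = 0.99 with θ tied to k this way. Start at k = 2, θ = 47.5: P(X<99.9) ≈ 0.621.
Too low — raise k to concentrate. Iterating converges to k ≈ 9.8.
Then θ = 47.5/(9.8−1) ≈ 5.4.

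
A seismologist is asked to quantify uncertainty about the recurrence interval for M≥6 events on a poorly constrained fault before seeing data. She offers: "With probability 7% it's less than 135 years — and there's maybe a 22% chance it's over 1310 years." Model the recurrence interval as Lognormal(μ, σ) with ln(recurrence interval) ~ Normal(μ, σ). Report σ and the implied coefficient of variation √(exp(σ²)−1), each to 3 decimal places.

σ ≈ 1.011, CV ≈ 1.334

If T ~ Lognormal(μ,σ) then ln T ~ Normal(μ,σ), so the p-quantile of ln T is μ + z_p·σ.
ln(135) = 4.905 and ln(1310) = 7.178; z_{0.07} = -1.476, z_{0.78} = 0.7722.
σ = (7.178 − 4.905)/(0.7722 − (-1.476)) = 1.011.
μ = 4.905 − (-1.476)·1.011 = 6.397.
CV = √(exp(σ²)−1) = √(exp(1.0219)−1) = 1.334.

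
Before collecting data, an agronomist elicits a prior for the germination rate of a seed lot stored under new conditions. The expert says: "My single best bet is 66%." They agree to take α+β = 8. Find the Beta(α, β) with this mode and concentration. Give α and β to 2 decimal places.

For α,β > 1 the Beta mode is (α−1)/(α+β−2). With α+β = 8, the mode is (α−1)/6.
Set (α−1)/6 = 0.66 → α = 1 + 0.66·6 = 4.96.
β = 8 − α = 3.04.

α = 4.96, β = 3.04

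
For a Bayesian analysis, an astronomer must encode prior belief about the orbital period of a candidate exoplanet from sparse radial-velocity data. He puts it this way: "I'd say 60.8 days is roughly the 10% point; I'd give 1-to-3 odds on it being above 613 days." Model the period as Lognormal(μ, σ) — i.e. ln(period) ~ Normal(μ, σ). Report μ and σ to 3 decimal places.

μ ≈ 5.622, σ ≈ 1.181

If T ~ Lognormal(μ,σ) then ln T ~ Normal(μ,σ), so the p-quantile of ln T is μ + z_p·σ.
ln(60.8) = 4.108 and ln(613) = 6.418; z_{0.1} = -1.282, z_{0.75} = 0.6745.
σ = (6.418 − 4.108)/(0.6745 − (-1.282)) = 1.181.
μ = 4.108 − (-1.282)·1.181 = 5.622.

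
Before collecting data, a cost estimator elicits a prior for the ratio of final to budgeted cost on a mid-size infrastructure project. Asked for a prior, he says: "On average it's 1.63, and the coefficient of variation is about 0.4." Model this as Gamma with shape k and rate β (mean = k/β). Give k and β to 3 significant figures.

k ≈ 6.25, β ≈ 3.83

For Gamma(k, rate β): mean = k/β, variance = k/β², so CV = 1/√k.
CV = 0.4, hence k = 1/CV² = 6.25.
Then β = k/mean = 6.25/1.63 = 3.83.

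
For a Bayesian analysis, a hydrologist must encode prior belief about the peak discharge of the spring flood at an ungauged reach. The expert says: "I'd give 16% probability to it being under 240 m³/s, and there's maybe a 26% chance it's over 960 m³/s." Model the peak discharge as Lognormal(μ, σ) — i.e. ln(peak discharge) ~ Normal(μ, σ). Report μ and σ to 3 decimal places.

If T ~ Lognormal(μ,σ) then ln T ~ Normal(μ,σ), so the p-quantile of ln T is μ + z_p·σ.
ln(240) = 5.481 and ln(960) = 6.867; z_{0.16} = -0.9945, z_{0.74} = 0.6433.
σ = (6.867 − 5.481)/(0.6433 − (-0.9945)) = 0.846.
μ = 5.481 − (-0.9945)·0.846 = 6.322.

μ ≈ 6.322, σ ≈ 0.846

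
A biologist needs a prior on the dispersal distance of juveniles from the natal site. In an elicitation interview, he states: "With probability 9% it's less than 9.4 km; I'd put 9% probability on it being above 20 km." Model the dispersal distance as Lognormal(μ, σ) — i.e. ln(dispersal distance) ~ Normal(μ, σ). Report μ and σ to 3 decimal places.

If T ~ Lognormal(μ,σ) then ln T ~ Normal(μ,σ), so the p-quantile of ln T is μ + z_p·σ.
ln(9.4) = 2.241 and ln(20) = 2.996; z_{0.09} = -1.341, z_{0.91} = 1.341.
σ = (2.996 − 2.241)/(1.341 − (-1.341)) = 0.282.
μ = 2.241 − (-1.341)·0.282 = 2.618.

μ ≈ 2.618, σ ≈ 0.282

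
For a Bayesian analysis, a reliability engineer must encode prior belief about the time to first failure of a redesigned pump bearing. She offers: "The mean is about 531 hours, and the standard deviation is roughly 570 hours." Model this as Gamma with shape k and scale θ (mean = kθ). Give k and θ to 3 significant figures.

For Gamma(k, scale θ): mean = kθ, variance = kθ², so CV = 1/√k.
CV = SD/mean = 570/531 = 1.073, hence k = 1/CV² = 0.868.
Then θ = mean/k = 531/0.868 = 612.

k ≈ 0.868, θ ≈ 612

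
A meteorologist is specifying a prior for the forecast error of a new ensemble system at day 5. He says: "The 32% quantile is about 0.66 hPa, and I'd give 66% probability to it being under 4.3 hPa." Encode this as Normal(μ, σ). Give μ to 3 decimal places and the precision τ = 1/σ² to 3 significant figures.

μ = 2.594, τ = 0.0585

The p-quantile of Normal(μ,σ) is μ + z_p·σ, with z_{0.32} = -0.4677 and z_{0.66} = 0.4125.
Eliminate σ: μ = (z₂·x₁ − z₁·x₂)/(z₂ − z₁) = (0.4125·0.66 − (-0.4677)·4.3)/0.8802 = 2.594.
Then σ = (x₂ − x₁)/(z₂ − z₁) = (4.3 − 0.66)/0.8802 = 4.136.
Precision τ = 1/σ² = 1/4.136² = 0.0585.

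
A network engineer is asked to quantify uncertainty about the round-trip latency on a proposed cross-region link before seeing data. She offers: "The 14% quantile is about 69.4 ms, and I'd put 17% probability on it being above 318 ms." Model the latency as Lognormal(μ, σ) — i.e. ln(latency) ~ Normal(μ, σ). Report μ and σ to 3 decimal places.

If T ~ Lognormal(μ,σ) then ln T ~ Normal(μ,σ), so the p-quantile of ln T is μ + z_p·σ.
ln(69.4) = 4.24 and ln(318) = 5.762; z_{0.14} = -1.08, z_{0.83} = 0.9542.
σ = (5.762 − 4.24)/(0.9542 − (-1.08)) = 0.748.
μ = 4.24 − (-1.08)·0.748 = 5.048.

μ ≈ 5.048, σ ≈ 0.748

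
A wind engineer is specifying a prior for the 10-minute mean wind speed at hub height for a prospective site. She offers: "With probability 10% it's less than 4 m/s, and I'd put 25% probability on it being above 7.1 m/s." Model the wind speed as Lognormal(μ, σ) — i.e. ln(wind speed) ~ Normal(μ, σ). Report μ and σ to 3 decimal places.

If T ~ Lognormal(μ,σ) then ln T ~ Normal(μ,σ), so the p-quantile of ln T is μ + z_p·σ.
ln(4) = 1.386 and ln(7.1) = 1.96; z_{0.1} = -1.282, z_{0.75} = 0.6745.
σ = (1.96 − 1.386)/(0.6745 − (-1.282)) = 0.293.
μ = 1.386 − (-1.282)·0.293 = 1.762.

μ ≈ 1.762, σ ≈ 0.293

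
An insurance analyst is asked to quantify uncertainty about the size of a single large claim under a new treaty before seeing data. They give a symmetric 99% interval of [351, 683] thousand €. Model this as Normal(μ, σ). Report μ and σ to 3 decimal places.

μ = 517.000, σ = 64.445

A symmetric 99% interval runs μ ± z·σ with z = 2.576.
Half-width = 166, so σ = 166/2.576 = 64.445.
μ is the interval midpoint, 517.000.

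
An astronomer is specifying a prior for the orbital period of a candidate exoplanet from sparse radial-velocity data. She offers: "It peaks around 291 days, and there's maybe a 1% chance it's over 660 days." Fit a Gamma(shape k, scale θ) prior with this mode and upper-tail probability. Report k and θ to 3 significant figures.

k ≈ 8.14, θ ≈ 40.7

Gamma(k,θ) with k>1 has mode (k−1)θ, so θ = 291/(k−1).
Need P(X < 660) = 0.99 with θ tied to k this way. Start at k = 2, θ = 291: P(X<660) ≈ 0.662.
Too low — raise k to concentrate. Iterating converges to k ≈ 8.14.
Then θ = 291/(8.14−1) ≈ 40.7.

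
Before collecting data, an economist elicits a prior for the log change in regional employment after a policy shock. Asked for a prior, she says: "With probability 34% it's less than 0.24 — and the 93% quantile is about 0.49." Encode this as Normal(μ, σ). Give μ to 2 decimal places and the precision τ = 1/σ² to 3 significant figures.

μ = 0.29, τ = 57

For Normal(μ,σ), the p-quantile is μ + z_p·σ. Here z_{0.34} = -0.4125, z_{0.93} = 1.476.
So 0.24 = μ − 0.4125σ and 0.49 = μ + 1.476σ.
Subtracting: σ = (0.49 − 0.24)/(1.476 − (-0.4125)) = 0.13.
Then μ = 0.24 − (-0.4125)·0.13 = 0.29.
Precision τ = 1/σ² = 1/0.1324² = 57.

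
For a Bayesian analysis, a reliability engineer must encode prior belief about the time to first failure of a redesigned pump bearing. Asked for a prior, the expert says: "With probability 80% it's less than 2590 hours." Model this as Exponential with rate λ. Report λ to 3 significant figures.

P(T < 2590.0) = 1 − e^(−λ·2590.0) = 0.8, so λ = −ln(1−0.8)/2590.0 = −ln(0.2)/2590.0 = 0.000621.

λ ≈ 0.000621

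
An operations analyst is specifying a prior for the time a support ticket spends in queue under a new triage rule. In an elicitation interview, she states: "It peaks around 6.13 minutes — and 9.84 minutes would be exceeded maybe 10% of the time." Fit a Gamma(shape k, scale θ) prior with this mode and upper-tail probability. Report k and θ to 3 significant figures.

Gamma(k,θ) with k>1 has mode (k−1)θ, so θ = 6.13/(k−1).
Need P(X < 9.84) = 0.9 with θ tied to k this way. Start at k = 2, θ = 6.13: P(X<9.84) ≈ 0.477.
Too low — raise k to concentrate. Iterating converges to k ≈ 9.39.
Then θ = 6.13/(9.39−1) ≈ 0.73.

k ≈ 9.39, θ ≈ 0.73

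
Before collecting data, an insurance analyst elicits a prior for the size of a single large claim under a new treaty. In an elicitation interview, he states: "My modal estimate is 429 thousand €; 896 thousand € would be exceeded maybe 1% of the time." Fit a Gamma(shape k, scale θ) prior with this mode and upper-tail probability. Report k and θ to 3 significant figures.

k ≈ 9.98, θ ≈ 47.8

Gamma(k,θ) with k>1 has mode (k−1)θ, so θ = 429/(k−1).
Need P(X < 896) = 0.99 with θ tied to k this way. Start at k = 2, θ = 429: P(X<896) ≈ 0.617.
Too low — raise k to concentrate. Iterating converges to k ≈ 9.98.
Then θ = 429/(9.98−1) ≈ 47.8.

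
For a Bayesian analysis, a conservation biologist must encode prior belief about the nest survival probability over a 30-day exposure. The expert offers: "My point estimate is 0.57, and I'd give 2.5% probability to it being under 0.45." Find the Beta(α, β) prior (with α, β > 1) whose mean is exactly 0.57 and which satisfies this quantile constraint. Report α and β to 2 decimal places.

With mean 0.57 fixed, write α = 0.57s, β = 0.43s where s = α+β.
Need P(θ < 0.45) = 0.025 under Beta(0.57s, 0.43s). Normal approximation: (q−m)/√(m(1−m)/s) ≈ z_{0.025} = -1.96, so s ≈ 0.57·0.43·(-1.96)²/(0.45−0.57)² = 65.4.
At s = 65.4: P(θ<0.45) ≈ 0.026. Adjusting to match 0.025 gives s ≈ 66.17.
So α = 0.57·66.17 ≈ 37.72, β = 0.43·66.17 ≈ 28.45.

α ≈ 37.72, β ≈ 28.45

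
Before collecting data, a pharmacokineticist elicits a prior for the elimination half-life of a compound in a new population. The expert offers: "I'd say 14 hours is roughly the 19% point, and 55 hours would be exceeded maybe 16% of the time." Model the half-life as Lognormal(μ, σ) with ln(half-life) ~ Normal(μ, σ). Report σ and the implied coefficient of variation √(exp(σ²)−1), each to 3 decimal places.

If T ~ Lognormal(μ,σ) then ln T ~ Normal(μ,σ), so the p-quantile of ln T is μ + z_p·σ.
ln(14) = 2.639 and ln(55) = 4.007; z_{0.19} = -0.8779, z_{0.84} = 0.9945.
σ = (4.007 − 2.639)/(0.9945 − (-0.8779)) = 0.731.
μ = 2.639 − (-0.8779)·0.731 = 3.281.
CV = √(exp(σ²)−1) = √(exp(0.5340)−1) = 0.840.

σ ≈ 0.731, CV ≈ 0.840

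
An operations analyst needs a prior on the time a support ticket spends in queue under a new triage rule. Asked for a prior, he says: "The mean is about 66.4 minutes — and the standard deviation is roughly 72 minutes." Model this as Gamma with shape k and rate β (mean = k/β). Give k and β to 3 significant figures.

For Gamma(k, rate β): mean = k/β, variance = k/β², so CV = 1/√k.
CV = SD/mean = 72/66.4 = 1.084, hence k = 1/CV² = 0.85.
Then β = k/mean = 0.85/66.4 = 0.0128.

k ≈ 0.85, β ≈ 0.0128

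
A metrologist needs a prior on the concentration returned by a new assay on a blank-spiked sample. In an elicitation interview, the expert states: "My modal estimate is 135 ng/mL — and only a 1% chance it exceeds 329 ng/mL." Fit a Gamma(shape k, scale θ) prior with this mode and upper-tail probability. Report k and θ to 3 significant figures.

Gamma(k,θ) with k>1 has mode (k−1)θ, so θ = 135/(k−1).
Need P(X < 329) = 0.99 with θ tied to k this way. Start at k = 2, θ = 135: P(X<329) ≈ 0.700.
Too low — raise k to concentrate. Iterating converges to k ≈ 6.95.
Then θ = 135/(6.95−1) ≈ 22.7.

k ≈ 6.95, θ ≈ 22.7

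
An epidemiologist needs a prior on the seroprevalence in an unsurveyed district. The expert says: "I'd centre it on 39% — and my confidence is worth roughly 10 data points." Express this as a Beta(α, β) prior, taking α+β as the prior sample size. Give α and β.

Under the effective-sample-size interpretation, Beta(α, β) has prior mean α/(α+β) and prior sample size α+β.
So α+β = 10 and α/(α+β) = 0.39, giving α = 0.39·10 = 3.9 and β = 10 − 3.9 = 6.1.

α = 3.9, β = 6.1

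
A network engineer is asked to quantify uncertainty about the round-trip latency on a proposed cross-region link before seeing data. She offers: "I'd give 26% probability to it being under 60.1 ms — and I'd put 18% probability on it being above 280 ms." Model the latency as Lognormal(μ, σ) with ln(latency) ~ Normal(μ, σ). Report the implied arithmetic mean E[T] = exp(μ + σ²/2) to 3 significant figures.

If T ~ Lognormal(μ,σ) then ln T ~ Normal(μ,σ), so the p-quantile of ln T is μ + z_p·σ.
ln(60.1) = 4.096 and ln(280) = 5.635; z_{0.26} = -0.6433, z_{0.82} = 0.9154.
σ = (5.635 − 4.096)/(0.9154 − (-0.6433)) = 0.987.
μ = 4.096 − (-0.6433)·0.987 = 4.731.
E[T] = exp(μ + σ²/2) = exp(4.731 + 0.4873) = 185 ms.

E[T] ≈ 185 ms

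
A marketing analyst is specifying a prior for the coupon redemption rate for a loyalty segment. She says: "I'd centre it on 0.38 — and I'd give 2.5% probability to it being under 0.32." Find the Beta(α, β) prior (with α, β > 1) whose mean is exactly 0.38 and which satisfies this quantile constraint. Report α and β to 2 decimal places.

With mean 0.38 fixed, write α = 0.38s, β = 0.62s where s = α+β.
Need P(θ < 0.32) = 0.025 under Beta(0.38s, 0.62s). Normal approximation: (q−m)/√(m(1−m)/s) ≈ z_{0.025} = -1.96, so s ≈ 0.38·0.62·(-1.96)²/(0.32−0.38)² = 251.4.
At s = 251.4: P(θ<0.32) ≈ 0.023. Adjusting to match 0.025 gives s ≈ 242.25.
So α = 0.38·242.25 ≈ 92.05, β = 0.62·242.25 ≈ 150.19.

α ≈ 92.05, β ≈ 150.19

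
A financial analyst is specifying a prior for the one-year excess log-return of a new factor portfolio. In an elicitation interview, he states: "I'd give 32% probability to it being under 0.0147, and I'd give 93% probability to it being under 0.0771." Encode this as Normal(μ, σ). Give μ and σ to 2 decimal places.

μ = 0.03, σ = 0.03

For Normal(μ,σ), the p-quantile is μ + z_p·σ. Here z_{0.32} = -0.4677, z_{0.93} = 1.476.
So 0.0147 = μ − 0.4677σ and 0.0771 = μ + 1.476σ.
Subtracting: σ = (0.0771 − 0.0147)/(1.476 − (-0.4677)) = 0.03.
Then μ = 0.0147 − (-0.4677)·0.03 = 0.03.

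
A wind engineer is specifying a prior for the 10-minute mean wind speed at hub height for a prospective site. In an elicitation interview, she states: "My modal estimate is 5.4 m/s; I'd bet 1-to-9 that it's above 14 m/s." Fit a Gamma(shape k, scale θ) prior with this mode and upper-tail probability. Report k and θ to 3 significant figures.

k ≈ 3.11, θ ≈ 2.55

Gamma(k,θ) with k>1 has mode (k−1)θ, so θ = 5.4/(k−1).
Need P(X < 14) = 0.9 with θ tied to k this way. Start at k = 2, θ = 5.4: P(X<14) ≈ 0.731.
Too low — raise k to concentrate. Iterating converges to k ≈ 3.11.
Then θ = 5.4/(3.11−1) ≈ 2.55.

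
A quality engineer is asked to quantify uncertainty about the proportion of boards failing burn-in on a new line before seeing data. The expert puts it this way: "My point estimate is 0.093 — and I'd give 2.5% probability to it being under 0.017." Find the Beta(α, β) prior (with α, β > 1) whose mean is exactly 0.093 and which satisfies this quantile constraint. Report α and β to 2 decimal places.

With mean 0.093 fixed, write α = 0.093s, β = 0.907s where s = α+β.
Need P(θ < 0.017) = 0.025 under Beta(0.093s, 0.907s). Normal approximation: (q−m)/√(m(1−m)/s) ≈ z_{0.025} = -1.96, so s ≈ 0.093·0.907·(-1.96)²/(0.017−0.093)² = 56.1.
At s = 56.1: P(θ<0.017) ≈ 0.002. Adjusting to match 0.025 gives s ≈ 27.67.
So α = 0.093·27.67 ≈ 2.57, β = 0.907·27.67 ≈ 25.09.

α ≈ 2.57, β ≈ 25.09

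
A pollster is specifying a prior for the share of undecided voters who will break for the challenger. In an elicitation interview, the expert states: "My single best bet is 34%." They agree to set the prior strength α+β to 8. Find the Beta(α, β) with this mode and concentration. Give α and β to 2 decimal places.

α = 3.04, β = 4.96

For α,β > 1 the Beta mode is (α−1)/(α+β−2). With α+β = 8, the mode is (α−1)/6.
Set (α−1)/6 = 0.34 → α = 1 + 0.34·6 = 3.04.
β = 8 − α = 4.96.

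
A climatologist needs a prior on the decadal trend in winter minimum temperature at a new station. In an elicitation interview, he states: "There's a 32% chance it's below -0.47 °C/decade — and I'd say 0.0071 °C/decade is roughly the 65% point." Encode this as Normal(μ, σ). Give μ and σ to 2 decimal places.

For Normal(μ,σ), the p-quantile is μ + z_p·σ. Here z_{0.32} = -0.4677, z_{0.65} = 0.3853.
So -0.47 = μ − 0.4677σ and 0.0071 = μ + 0.3853σ.
Subtracting: σ = (0.0071 − -0.47)/(0.3853 − (-0.4677)) = 0.56.
Then μ = -0.47 − (-0.4677)·0.56 = -0.21.

μ = -0.21, σ = 0.56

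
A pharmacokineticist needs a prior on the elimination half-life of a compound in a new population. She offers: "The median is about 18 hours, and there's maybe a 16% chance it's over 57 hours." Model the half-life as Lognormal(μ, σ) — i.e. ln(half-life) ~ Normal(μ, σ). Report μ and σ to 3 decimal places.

μ ≈ 2.890, σ ≈ 1.159

If T ~ Lognormal(μ,σ) then ln T ~ Normal(μ,σ), so the p-quantile of ln T is μ + z_p·σ.
ln(18) = 2.89 and ln(57) = 4.043; z_{0.5} = 0, z_{0.84} = 0.9945.
σ = (4.043 − 2.89)/(0.9945 − (0)) = 1.159.
μ = 2.89 − (0)·1.159 = 2.890.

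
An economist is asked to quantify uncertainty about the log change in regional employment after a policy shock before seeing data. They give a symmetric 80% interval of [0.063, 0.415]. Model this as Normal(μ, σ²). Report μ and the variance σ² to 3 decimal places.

A symmetric 80% interval runs μ ± z·σ with z = 1.282.
Half-width = 0.176, so σ = 0.176/1.282 = 0.1373 and σ² = 0.019.
μ is the interval midpoint, 0.239.

μ = 0.239, σ² = 0.019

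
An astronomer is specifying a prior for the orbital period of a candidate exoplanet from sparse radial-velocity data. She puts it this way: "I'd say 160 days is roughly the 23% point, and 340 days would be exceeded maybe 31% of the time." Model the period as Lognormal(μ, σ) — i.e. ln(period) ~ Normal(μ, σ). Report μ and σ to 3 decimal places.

μ ≈ 5.526, σ ≈ 0.610

If T ~ Lognormal(μ,σ) then ln T ~ Normal(μ,σ), so the p-quantile of ln T is μ + z_p·σ.
ln(160) = 5.075 and ln(340) = 5.829; z_{0.23} = -0.7388, z_{0.69} = 0.4959.
σ = (5.829 − 5.075)/(0.4959 − (-0.7388)) = 0.610.
μ = 5.075 − (-0.7388)·0.610 = 5.526.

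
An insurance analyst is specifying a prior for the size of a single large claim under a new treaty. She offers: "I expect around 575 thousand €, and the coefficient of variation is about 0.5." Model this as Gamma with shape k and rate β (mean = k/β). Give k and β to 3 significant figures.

k ≈ 4, β ≈ 0.00696

For Gamma(k, rate β): mean = k/β, variance = k/β², so CV = 1/√k.
CV = 0.5, hence k = 1/CV² = 4.
Then β = k/mean = 4/575 = 0.00696.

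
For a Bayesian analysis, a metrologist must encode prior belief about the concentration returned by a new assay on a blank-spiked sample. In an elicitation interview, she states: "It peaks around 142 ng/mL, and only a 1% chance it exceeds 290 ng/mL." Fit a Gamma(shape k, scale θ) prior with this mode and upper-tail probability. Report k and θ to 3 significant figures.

Gamma(k,θ) with k>1 has mode (k−1)θ, so θ = 142/(k−1).
Need P(X < 290) = 0.99 with θ tied to k this way. Start at k = 2, θ = 142: P(X<290) ≈ 0.605.
Too low — raise k to concentrate. Iterating converges to k ≈ 10.6.
Then θ = 142/(10.6−1) ≈ 14.8.

k ≈ 10.6, θ ≈ 14.8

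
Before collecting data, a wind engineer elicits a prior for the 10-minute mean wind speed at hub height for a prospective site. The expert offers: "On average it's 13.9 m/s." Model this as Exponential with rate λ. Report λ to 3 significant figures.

λ ≈ 0.0719

Exponential mean = 1/λ, so λ = 1/13.9 = 0.0719.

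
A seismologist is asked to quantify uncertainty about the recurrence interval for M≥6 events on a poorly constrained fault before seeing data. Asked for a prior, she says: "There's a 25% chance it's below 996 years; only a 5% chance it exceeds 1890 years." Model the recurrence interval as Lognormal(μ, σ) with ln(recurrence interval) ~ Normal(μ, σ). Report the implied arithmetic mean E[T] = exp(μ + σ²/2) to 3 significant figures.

If T ~ Lognormal(μ,σ) then ln T ~ Normal(μ,σ), so the p-quantile of ln T is μ + z_p·σ.
ln(996) = 6.904 and ln(1890) = 7.544; z_{0.25} = -0.6745, z_{0.95} = 1.645.
σ = (7.544 − 6.904)/(1.645 − (-0.6745)) = 0.276.
μ = 6.904 − (-0.6745)·0.276 = 7.090.
E[T] = exp(μ + σ²/2) = exp(7.090 + 0.0381) = 1250 years.

E[T] ≈ 1250 years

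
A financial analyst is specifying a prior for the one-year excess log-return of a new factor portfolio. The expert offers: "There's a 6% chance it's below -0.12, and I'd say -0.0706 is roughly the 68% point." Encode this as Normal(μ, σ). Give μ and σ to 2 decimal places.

μ = -0.08, σ = 0.02

The p-quantile of Normal(μ,σ) is μ + z_p·σ, with z_{0.06} = -1.555 and z_{0.68} = 0.4677.
Eliminate σ: μ = (z₂·x₁ − z₁·x₂)/(z₂ − z₁) = (0.4677·-0.12 − (-1.555)·-0.0706)/2.022 = -0.08.
Then σ = (x₂ − x₁)/(z₂ − z₁) = (-0.0706 − -0.12)/2.022 = 0.02.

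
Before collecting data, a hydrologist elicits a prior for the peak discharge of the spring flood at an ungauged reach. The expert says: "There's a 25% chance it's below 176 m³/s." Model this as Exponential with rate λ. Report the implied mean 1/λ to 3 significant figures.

P(T < 176.0) = 1 − e^(−λ·176.0) = 0.25, so λ = −ln(1−0.25)/176.0 = −ln(0.75)/176.0 = 0.00163.
Mean = 1/λ = 612 m³/s.

mean ≈ 612 m³/s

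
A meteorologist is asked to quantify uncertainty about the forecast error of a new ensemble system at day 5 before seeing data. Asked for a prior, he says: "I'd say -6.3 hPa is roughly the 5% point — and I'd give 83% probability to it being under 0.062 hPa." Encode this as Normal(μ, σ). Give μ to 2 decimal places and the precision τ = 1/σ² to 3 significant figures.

For Normal(μ,σ), the p-quantile is μ + z_p·σ. Here z_{0.05} = -1.645, z_{0.83} = 0.9542.
So -6.3 = μ − 1.645σ and 0.062 = μ + 0.9542σ.
Subtracting: σ = (0.062 − -6.3)/(0.9542 − (-1.645)) = 2.45.
Then μ = -6.3 − (-1.645)·2.45 = -2.27.
Precision τ = 1/σ² = 1/2.448² = 0.167.

μ = -2.27, τ = 0.167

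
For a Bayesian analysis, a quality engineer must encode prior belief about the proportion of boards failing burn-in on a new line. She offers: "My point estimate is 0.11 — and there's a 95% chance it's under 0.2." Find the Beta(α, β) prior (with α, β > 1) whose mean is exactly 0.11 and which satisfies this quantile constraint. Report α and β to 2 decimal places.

With mean 0.11 fixed, write α = 0.11s, β = 0.89s where s = α+β.
Need P(θ < 0.2) = 0.95 under Beta(0.11s, 0.89s). Normal approximation: (q−m)/√(m(1−m)/s) ≈ z_{0.95} = 1.64, so s ≈ 0.11·0.89·(1.64)²/(0.2−0.11)² = 32.7.
At s = 32.7: P(θ<0.2) ≈ 0.934. Adjusting to match 0.95 gives s ≈ 40.14.
So α = 0.11·40.14 ≈ 4.42, β = 0.89·40.14 ≈ 35.72.

α ≈ 4.42, β ≈ 35.72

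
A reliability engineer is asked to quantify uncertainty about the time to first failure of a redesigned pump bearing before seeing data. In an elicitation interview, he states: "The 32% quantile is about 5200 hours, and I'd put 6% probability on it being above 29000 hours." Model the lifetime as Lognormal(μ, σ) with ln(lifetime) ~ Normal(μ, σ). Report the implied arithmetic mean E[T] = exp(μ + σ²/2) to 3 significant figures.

E[T] ≈ 11100 hours

If T ~ Lognormal(μ,σ) then ln T ~ Normal(μ,σ), so the p-quantile of ln T is μ + z_p·σ.
ln(5200) = 8.556 and ln(29000) = 10.28; z_{0.32} = -0.4677, z_{0.94} = 1.555.
σ = (10.28 − 8.556)/(1.555 − (-0.4677)) = 0.850.
μ = 8.556 − (-0.4677)·0.850 = 8.954.
E[T] = exp(μ + σ²/2) = exp(8.954 + 0.3611) = 11100 hours.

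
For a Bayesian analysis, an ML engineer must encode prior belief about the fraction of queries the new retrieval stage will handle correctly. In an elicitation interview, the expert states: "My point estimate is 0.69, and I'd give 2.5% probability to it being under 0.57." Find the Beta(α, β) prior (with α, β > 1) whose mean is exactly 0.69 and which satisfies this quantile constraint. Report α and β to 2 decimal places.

With mean 0.69 fixed, write α = 0.69s, β = 0.31s where s = α+β.
Need P(θ < 0.57) = 0.025 under Beta(0.69s, 0.31s). Normal approximation: (q−m)/√(m(1−m)/s) ≈ z_{0.025} = -1.96, so s ≈ 0.69·0.31·(-1.96)²/(0.57−0.69)² = 57.1.
At s = 57.1: P(θ<0.57) ≈ 0.029. Adjusting to match 0.025 gives s ≈ 61.50.
So α = 0.69·61.50 ≈ 42.43, β = 0.31·61.50 ≈ 19.06.

α ≈ 42.43, β ≈ 19.06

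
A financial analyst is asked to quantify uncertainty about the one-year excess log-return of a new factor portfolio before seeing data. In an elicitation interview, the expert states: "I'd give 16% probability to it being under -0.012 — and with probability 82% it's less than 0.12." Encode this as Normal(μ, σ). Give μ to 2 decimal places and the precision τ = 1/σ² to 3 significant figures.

The p-quantile of Normal(μ,σ) is μ + z_p·σ, with z_{0.16} = -0.9945 and z_{0.82} = 0.9154.
Eliminate σ: μ = (z₂·x₁ − z₁·x₂)/(z₂ − z₁) = (0.9154·-0.012 − (-0.9945)·0.12)/1.91 = 0.06.
Then σ = (x₂ − x₁)/(z₂ − z₁) = (0.12 − -0.012)/1.91 = 0.07.
Precision τ = 1/σ² = 1/0.06912² = 209.

μ = 0.06, τ = 209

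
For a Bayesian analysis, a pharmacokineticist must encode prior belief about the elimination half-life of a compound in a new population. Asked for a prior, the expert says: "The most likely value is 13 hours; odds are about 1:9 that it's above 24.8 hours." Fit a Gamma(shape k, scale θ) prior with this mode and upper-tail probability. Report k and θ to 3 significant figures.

k ≈ 5.58, θ ≈ 2.84

Gamma(k,θ) with k>1 has mode (k−1)θ, so θ = 13/(k−1).
Need P(X < 24.8) = 0.9 with θ tied to k this way. Start at k = 2, θ = 13: P(X<24.8) ≈ 0.568.
Too low — raise k to concentrate. Iterating converges to k ≈ 5.58.
Then θ = 13/(5.58−1) ≈ 2.84.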